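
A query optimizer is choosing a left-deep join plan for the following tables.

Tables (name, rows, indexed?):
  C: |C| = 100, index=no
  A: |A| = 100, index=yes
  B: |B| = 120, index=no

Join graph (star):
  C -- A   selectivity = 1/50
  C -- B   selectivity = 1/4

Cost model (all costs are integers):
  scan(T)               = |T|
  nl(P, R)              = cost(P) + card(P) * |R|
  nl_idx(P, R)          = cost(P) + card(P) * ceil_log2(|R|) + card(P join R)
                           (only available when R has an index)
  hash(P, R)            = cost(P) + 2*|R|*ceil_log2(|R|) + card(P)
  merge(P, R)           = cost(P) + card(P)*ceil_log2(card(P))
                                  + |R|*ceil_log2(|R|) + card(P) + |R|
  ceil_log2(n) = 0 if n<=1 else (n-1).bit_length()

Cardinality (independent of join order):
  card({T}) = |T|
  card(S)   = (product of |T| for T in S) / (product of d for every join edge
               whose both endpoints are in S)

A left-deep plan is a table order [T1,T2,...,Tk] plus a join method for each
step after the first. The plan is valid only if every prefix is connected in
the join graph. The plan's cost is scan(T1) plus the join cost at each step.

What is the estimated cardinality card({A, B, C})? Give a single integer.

Tables in S: A(100), B(120), C(100)
Edges inside S: C-A(d=50), C-B(d=4)
numerator = 100 * 120 * 100 = 1200000
denominator = 50 * 4 = 200
card(S) = 1200000 / 200 = 6000

6000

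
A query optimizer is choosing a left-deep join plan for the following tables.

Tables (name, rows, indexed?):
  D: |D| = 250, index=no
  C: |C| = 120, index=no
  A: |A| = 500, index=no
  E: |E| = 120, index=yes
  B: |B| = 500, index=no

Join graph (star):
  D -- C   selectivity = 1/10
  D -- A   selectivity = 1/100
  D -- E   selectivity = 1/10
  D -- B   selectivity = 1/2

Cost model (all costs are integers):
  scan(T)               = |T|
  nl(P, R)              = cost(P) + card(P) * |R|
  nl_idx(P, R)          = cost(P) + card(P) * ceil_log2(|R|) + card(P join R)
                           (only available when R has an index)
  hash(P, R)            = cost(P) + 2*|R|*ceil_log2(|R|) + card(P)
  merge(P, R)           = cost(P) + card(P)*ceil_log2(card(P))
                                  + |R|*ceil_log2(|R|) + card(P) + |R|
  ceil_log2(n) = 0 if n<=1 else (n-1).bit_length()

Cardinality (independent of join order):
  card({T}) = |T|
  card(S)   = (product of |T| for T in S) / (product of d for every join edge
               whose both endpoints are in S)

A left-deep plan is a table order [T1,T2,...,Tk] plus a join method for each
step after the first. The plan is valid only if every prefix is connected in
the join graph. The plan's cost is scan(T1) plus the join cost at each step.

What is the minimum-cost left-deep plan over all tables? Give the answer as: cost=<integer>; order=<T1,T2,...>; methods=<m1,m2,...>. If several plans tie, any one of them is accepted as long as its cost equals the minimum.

Selinger DP (subsets sized 1..n):
  {D}: scan cost=250, card=250
  {C}: scan cost=120, card=120
  {A}: scan cost=500, card=500
  {E}: scan cost=120, card=120
  {B}: scan cost=500, card=500
  {CD}: card=3000; try (C,hash)→2180, (D,merge)→3330, (C,merge)→3460, (D,hash)→4240, (D,nl)→30120, (C,nl)→30250; best=2180 via (C,hash)
  {AD}: card=1250; try (D,hash)→5000, (A,merge)→7500, (D,merge)→7750, (A,hash)→9500, (A,nl)→125250, (D,nl)→125500; best=5000 via (D,hash)
  {DE}: card=3000; try (E,hash)→2180, (D,merge)→3330, (E,merge)→3460, (D,hash)→4240, (E,nl_idx)→5000, (D,nl)→30120 …(+1); best=2180 via (E,hash)
  {BD}: card=62500; try (D,hash)→5000, (B,merge)→7500, (D,merge)→7750, (B,hash)→9500, (B,nl)→125250, (D,nl)→125500; best=5000 via (D,hash)
  {ACD}: card=15000; try (C,hash)→7930, (A,hash)→14180, (C,merge)→20960, (A,merge)→46180, (C,nl)→155000, (A,nl)→1502180; best=7930 via (C,hash)
  {CDE}: card=36000; try (E,hash)→6860, (C,hash)→6860, (E,merge)→42140, (C,merge)→42140, (E,nl_idx)→59180, (E,nl)→362180 …(+1); best=6860 via (E,hash)
  {BCD}: card=750000; try (B,hash)→14180, (B,merge)→46180, (C,hash)→69180, (C,merge)→1068460, (B,nl)→1502180, (C,nl)→7505000; best=14180 via (B,hash)
  {ADE}: card=15000; try (E,hash)→7930, (A,hash)→14180, (E,merge)→20960, (E,nl_idx)→28750, (A,merge)→46180, (E,nl)→155000 …(+1); best=7930 via (E,hash)
  {ABD}: card=312500; try (B,hash)→15250, (B,merge)→25000, (A,hash)→76500, (B,nl)→630000, (A,merge)→1072500, (A,nl)→31255000; best=15250 via (B,hash)
  {BDE}: card=750000; try (B,hash)→14180, (B,merge)→46180, (E,hash)→69180, (E,merge)→1068460, (E,nl_idx)→1192500, (B,nl)→1502180 …(+1); best=14180 via (B,hash)
  {ACDE}: card=180000; try (E,hash)→24610, (C,hash)→24610, (A,hash)→51860, (E,merge)→233890, (C,merge)→233890, (E,nl_idx)→292930 …(+4); best=24610 via (E,hash)
  {ABCD}: card=3750000; try (B,hash)→31930, (B,merge)→237930, (C,hash)→329430, (A,hash)→773180, (C,merge)→6266210, (B,nl)→7507930 …(+3); best=31930 via (B,hash)
  {BCDE}: card=9000000; try (B,hash)→51860, (B,merge)→623860, (E,hash)→765860, (C,hash)→765860, (E,nl_idx)→14264180, (E,merge)→15765140 …(+4); best=51860 via (B,hash)
  {ABDE}: card=3750000; try (B,hash)→31930, (B,merge)→237930, (E,hash)→329430, (A,hash)→773180, (E,nl_idx)→5952750, (E,merge)→6266210 …(+4); best=31930 via (B,hash)
  {ABCDE}: card=45000000; try (B,hash)→213610, (B,merge)→3449610, (E,hash)→3783610, (C,hash)→3783610, (A,hash)→9060860, (E,nl_idx)→71281930 …(+7); best=213610 via (B,hash)

cost=213610; order=A,D,C,E,B; methods=hash,hash,hash,hash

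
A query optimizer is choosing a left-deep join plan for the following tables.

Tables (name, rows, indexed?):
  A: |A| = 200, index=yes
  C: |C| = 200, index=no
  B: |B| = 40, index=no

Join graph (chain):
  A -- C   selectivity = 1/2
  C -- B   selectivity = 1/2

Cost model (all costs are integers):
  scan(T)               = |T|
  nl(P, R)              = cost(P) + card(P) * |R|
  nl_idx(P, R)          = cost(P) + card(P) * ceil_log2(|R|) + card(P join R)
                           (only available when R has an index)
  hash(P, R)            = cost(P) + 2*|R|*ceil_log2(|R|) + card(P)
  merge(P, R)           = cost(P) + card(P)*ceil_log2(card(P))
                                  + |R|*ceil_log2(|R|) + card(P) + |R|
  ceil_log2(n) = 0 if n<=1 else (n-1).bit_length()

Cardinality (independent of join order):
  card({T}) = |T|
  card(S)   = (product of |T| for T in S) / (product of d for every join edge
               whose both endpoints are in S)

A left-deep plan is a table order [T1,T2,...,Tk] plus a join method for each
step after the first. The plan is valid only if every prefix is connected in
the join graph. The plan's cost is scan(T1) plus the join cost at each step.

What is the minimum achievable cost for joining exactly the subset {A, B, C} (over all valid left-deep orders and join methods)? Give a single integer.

Selinger DP over subsets of {A,B,C}:
  {A}: scan cost=200, card=200
  {C}: scan cost=200, card=200
  {B}: scan cost=40, card=40
  {AC}: card=20000; try (C,hash)→3600, (A,hash)→3600, (C,merge)→3800, (A,merge)→3800, (A,nl_idx)→21800, (C,nl)→40200 …(+1); best=3600 via (C,hash)
  {BC}: card=4000; try (B,hash)→880, (C,merge)→2120, (B,merge)→2280, (C,hash)→3280, (C,nl)→8040, (B,nl)→8200; best=880 via (B,hash)
  {ABC}: card=400000; try (A,hash)→8080, (B,hash)→24080, (A,merge)→54680, (B,merge)→323880, (A,nl_idx)→432880, (A,nl)→800880 …(+1); best=8080 via (A,hash)

8080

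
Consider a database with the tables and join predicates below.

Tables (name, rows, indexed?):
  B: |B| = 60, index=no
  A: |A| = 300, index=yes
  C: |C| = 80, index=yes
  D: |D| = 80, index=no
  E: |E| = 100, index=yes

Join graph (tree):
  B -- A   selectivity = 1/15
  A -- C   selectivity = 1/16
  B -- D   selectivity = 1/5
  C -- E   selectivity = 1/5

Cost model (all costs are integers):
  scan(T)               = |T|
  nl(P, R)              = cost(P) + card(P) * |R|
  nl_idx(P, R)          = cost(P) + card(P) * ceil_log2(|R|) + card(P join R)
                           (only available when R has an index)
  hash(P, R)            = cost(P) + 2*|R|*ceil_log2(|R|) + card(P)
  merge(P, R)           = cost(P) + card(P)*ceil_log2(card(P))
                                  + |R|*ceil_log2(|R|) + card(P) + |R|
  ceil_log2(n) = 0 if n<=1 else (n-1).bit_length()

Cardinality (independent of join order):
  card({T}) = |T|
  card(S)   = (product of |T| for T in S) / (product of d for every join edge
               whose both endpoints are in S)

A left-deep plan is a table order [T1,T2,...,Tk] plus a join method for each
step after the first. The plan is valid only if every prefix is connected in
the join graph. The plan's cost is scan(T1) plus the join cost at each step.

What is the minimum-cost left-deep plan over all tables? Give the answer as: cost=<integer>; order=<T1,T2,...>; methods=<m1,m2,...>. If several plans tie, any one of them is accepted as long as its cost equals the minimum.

cost=108160; order=A,B,C,D,E; methods=hash,hash,hash,hash

Selinger DP (subsets sized 1..n):
  {B}: scan cost=60, card=60
  {A}: scan cost=300, card=300
  {C}: scan cost=80, card=80
  {D}: scan cost=80, card=80
  {E}: scan cost=100, card=100
  {AB}: card=1200; try (B,hash)→1320, (A,nl_idx)→1800, (A,merge)→3480, (B,merge)→3720, (A,hash)→5520, (A,nl)→18060 …(+1); best=1320 via (B,hash)
  {BD}: card=960; try (B,hash)→880, (D,merge)→1120, (B,merge)→1140, (D,hash)→1240, (D,nl)→4860, (B,nl)→4880; best=880 via (B,hash)
  {AC}: card=1500; try (C,hash)→1720, (A,nl_idx)→2300, (A,merge)→3720, (C,nl_idx)→3900, (C,merge)→3940, (A,hash)→5560 …(+2); best=1720 via (C,hash)
  {CE}: card=1600; try (C,hash)→1320, (E,merge)→1520, (C,merge)→1540, (E,hash)→1560, (E,nl_idx)→2240, (C,nl_idx)→2400 …(+2); best=1320 via (C,hash)
  {ABC}: card=6000; try (C,hash)→3640, (B,hash)→3940, (C,nl_idx)→15720, (C,merge)→16360, (B,merge)→20140, (B,nl)→91720 …(+1); best=3640 via (C,hash)
  {ABD}: card=19200; try (D,hash)→3640, (A,hash)→7240, (A,merge)→14440, (D,merge)→16360, (A,nl_idx)→28720, (D,nl)→97320 …(+1); best=3640 via (D,hash)
  {ACE}: card=30000; try (E,hash)→4620, (A,hash)→8320, (E,merge)→20520, (A,merge)→23520, (E,nl_idx)→42220, (A,nl_idx)→45720 …(+2); best=4620 via (E,hash)
  {ABCD}: card=96000; try (D,hash)→10760, (C,hash)→23960, (D,merge)→88280, (C,nl_idx)→234040, (C,merge)→311480, (D,nl)→483640 …(+1); best=10760 via (D,hash)
  {ABCE}: card=120000; try (E,hash)→11040, (B,hash)→35340, (E,merge)→88440, (E,nl_idx)→165640, (B,merge)→485040, (E,nl)→603640 …(+1); best=11040 via (E,hash)
  {ABCDE}: card=1920000; try (E,hash)→108160, (D,hash)→132160, (E,merge)→1739560, (D,merge)→2171680, (E,nl_idx)→2602760, (E,nl)→9610760 …(+1); best=108160 via (E,hash)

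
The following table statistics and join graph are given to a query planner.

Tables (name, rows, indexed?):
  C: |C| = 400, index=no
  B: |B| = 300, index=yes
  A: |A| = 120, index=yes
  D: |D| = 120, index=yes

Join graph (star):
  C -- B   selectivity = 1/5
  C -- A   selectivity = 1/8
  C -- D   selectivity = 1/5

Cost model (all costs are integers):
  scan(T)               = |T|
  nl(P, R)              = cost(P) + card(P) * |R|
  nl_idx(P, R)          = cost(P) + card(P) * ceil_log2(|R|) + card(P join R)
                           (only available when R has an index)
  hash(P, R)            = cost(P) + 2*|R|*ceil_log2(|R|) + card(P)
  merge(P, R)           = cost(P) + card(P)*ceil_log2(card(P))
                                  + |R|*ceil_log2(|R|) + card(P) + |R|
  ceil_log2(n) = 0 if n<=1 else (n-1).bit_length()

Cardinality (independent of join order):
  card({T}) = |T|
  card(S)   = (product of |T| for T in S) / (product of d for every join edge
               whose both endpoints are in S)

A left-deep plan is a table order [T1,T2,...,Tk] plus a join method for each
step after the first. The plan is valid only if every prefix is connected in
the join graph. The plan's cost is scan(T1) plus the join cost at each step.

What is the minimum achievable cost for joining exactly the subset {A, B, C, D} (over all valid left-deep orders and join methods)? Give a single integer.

Selinger DP over subsets of {A,B,C,D}:
  {C}: scan cost=400, card=400
  {B}: scan cost=300, card=300
  {A}: scan cost=120, card=120
  {D}: scan cost=120, card=120
  {BC}: card=24000; try (B,hash)→6200, (C,merge)→7300, (B,merge)→7400, (C,hash)→7800, (B,nl_idx)→28000, (C,nl)→120300 …(+1); best=6200 via (B,hash)
  {AC}: card=6000; try (A,hash)→2480, (C,merge)→5080, (A,merge)→5360, (C,hash)→7440, (A,nl_idx)→9200, (C,nl)→48120 …(+1); best=2480 via (A,hash)
  {CD}: card=9600; try (D,hash)→2480, (C,merge)→5080, (D,merge)→5360, (C,hash)→7440, (D,nl_idx)→12800, (C,nl)→48120 …(+1); best=2480 via (D,hash)
  {ABC}: card=360000; try (B,hash)→13880, (A,hash)→31880, (B,merge)→89480, (A,merge)→391160, (B,nl_idx)→416480, (A,nl_idx)→534200 …(+2); best=13880 via (B,hash)
  {BCD}: card=576000; try (B,hash)→17480, (D,hash)→31880, (B,merge)→149480, (D,merge)→391160, (B,nl_idx)→664880, (D,nl_idx)→750200 …(+2); best=17480 via (B,hash)
  {ACD}: card=144000; try (D,hash)→10160, (A,hash)→13760, (D,merge)→87440, (A,merge)→147440, (D,nl_idx)→188480, (A,nl_idx)→213680 …(+2); best=10160 via (D,hash)
  {ABCD}: card=8640000; try (B,hash)→159560, (D,hash)→375560, (A,hash)→595160, (B,merge)→2749160, (D,merge)→7214840, (B,nl_idx)→9946160 …(+6); best=159560 via (B,hash)

159560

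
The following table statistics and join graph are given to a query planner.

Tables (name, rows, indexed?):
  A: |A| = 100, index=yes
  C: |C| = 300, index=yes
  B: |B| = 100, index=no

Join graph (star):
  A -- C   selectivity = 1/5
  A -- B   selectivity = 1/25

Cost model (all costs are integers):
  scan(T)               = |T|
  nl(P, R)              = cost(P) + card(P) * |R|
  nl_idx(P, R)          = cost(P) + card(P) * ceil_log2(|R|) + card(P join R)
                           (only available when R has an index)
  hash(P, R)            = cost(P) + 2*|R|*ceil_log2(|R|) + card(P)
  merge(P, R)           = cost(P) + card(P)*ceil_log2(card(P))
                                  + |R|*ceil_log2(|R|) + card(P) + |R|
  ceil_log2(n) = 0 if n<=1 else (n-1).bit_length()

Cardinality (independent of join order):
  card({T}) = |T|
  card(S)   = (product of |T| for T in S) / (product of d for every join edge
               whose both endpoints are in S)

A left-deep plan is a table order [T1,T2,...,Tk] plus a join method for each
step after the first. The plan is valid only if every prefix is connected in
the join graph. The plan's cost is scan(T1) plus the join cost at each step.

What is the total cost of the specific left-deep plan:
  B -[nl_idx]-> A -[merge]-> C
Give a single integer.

step 1: scan B: cost=100, card=100
step 2: join A via nl_idx
    card(P join A) = 100*100/(25) = 400
    cost = 100 + 100*7 + 400 = 1200
step 3: join C via merge
    card(P join C) = 400*300/(5) = 24000
    cost = 1200 + 400*9 + 300*9 + 400 + 300 = 8200

8200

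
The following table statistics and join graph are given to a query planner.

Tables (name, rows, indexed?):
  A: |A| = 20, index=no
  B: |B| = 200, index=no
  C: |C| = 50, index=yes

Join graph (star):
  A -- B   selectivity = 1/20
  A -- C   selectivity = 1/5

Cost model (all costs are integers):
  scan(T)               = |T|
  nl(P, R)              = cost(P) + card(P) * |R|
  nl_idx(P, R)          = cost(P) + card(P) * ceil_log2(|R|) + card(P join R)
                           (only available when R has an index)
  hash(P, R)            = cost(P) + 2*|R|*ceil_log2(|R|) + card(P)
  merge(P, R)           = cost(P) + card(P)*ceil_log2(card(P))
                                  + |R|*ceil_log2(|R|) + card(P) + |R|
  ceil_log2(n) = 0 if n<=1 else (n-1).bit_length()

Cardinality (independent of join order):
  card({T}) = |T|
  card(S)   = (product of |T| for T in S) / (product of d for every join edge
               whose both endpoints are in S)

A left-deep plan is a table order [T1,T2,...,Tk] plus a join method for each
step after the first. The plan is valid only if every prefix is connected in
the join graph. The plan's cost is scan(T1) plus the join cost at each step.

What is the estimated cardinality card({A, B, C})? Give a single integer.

2000

Tables in S: A(20), B(200), C(50)
Edges inside S: A-B(d=20), A-C(d=5)
numerator = 20 * 200 * 50 = 200000
denominator = 20 * 5 = 100
card(S) = 200000 / 100 = 2000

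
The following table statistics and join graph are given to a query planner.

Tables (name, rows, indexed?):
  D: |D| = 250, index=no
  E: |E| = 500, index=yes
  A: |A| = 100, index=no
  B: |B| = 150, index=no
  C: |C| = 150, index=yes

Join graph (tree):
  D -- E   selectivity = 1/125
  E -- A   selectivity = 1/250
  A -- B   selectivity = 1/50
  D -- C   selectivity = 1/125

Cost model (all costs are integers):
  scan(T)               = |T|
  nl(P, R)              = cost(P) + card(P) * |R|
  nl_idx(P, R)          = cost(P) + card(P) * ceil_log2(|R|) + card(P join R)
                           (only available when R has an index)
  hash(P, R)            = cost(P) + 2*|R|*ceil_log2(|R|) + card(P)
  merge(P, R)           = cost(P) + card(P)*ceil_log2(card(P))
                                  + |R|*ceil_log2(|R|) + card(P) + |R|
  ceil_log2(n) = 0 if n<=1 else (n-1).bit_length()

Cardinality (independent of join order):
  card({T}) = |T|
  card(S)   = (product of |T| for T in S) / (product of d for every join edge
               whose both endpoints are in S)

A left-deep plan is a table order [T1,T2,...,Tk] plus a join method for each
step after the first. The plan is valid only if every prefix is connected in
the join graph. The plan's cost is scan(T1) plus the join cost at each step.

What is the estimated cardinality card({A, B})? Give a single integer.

300

Tables in S: A(100), B(150)
Edges inside S: A-B(d=50)
numerator = 100 * 150 = 15000
denominator = 50 = 50
card(S) = 15000 / 50 = 300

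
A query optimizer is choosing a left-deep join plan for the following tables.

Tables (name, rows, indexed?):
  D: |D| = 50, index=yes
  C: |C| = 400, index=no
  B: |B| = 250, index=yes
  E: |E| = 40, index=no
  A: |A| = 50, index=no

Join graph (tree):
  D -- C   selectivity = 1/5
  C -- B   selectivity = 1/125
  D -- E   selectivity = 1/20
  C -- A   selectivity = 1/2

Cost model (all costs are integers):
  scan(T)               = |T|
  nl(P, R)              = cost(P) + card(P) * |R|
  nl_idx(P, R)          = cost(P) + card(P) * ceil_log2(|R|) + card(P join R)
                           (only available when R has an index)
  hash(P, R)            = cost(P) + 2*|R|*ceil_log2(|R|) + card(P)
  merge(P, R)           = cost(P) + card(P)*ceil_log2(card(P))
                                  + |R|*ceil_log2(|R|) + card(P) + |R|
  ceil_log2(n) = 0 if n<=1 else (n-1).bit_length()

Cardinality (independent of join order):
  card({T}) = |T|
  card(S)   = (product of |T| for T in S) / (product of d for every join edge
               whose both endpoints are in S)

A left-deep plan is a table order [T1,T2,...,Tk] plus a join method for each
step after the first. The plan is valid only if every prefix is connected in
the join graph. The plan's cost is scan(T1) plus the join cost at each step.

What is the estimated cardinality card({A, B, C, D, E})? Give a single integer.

400000

Tables in S: A(50), B(250), C(400), D(50), E(40)
Edges inside S: D-C(d=5), C-B(d=125), D-E(d=20), C-A(d=2)
numerator = 50 * 250 * 400 * 50 * 40 = 10000000000
denominator = 5 * 125 * 20 * 2 = 25000
card(S) = 10000000000 / 25000 = 400000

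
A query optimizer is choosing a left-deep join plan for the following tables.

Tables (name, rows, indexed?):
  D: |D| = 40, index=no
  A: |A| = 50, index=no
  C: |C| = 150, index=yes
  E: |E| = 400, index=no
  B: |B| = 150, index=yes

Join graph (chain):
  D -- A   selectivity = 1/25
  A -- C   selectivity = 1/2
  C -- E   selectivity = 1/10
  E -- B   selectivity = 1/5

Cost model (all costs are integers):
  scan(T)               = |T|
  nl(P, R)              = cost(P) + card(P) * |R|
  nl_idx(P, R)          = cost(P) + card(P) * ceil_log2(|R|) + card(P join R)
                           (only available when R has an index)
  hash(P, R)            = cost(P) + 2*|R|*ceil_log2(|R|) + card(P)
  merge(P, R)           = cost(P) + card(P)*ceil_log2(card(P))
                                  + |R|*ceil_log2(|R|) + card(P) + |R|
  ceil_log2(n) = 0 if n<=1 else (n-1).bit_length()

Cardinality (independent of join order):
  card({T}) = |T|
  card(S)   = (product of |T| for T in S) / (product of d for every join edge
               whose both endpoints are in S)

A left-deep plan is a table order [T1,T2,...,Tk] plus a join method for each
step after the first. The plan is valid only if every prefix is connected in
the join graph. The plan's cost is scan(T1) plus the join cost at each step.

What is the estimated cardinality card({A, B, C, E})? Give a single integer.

4500000

Tables in S: A(50), B(150), C(150), E(400)
Edges inside S: A-C(d=2), C-E(d=10), E-B(d=5)
numerator = 50 * 150 * 150 * 400 = 450000000
denominator = 2 * 10 * 5 = 100
card(S) = 450000000 / 100 = 4500000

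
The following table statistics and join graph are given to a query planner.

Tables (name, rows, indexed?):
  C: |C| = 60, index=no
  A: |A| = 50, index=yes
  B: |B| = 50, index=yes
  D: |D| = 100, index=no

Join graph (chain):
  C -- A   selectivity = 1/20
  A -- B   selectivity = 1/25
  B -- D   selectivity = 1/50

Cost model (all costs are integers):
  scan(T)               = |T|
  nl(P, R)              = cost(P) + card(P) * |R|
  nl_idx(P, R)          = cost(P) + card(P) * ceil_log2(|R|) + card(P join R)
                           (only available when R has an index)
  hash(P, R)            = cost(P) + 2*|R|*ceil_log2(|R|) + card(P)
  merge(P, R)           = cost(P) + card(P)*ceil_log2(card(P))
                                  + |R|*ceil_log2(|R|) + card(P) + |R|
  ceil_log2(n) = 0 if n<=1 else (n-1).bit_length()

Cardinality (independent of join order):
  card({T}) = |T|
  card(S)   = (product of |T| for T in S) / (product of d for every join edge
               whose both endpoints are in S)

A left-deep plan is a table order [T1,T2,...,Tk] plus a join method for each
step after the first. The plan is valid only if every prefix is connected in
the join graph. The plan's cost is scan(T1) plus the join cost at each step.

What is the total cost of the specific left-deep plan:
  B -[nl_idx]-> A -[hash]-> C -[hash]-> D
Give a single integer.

2970

step 1: scan B: cost=50, card=50
step 2: join A via nl_idx
    card(P join A) = 50*50/(25) = 100
    cost = 50 + 50*6 + 100 = 450
step 3: join C via hash
    card(P join C) = 100*60/(20) = 300
    cost = 450 + 2*60*6 + 100 = 1270
step 4: join D via hash
    card(P join D) = 300*100/(50) = 600
    cost = 1270 + 2*100*7 + 300 = 2970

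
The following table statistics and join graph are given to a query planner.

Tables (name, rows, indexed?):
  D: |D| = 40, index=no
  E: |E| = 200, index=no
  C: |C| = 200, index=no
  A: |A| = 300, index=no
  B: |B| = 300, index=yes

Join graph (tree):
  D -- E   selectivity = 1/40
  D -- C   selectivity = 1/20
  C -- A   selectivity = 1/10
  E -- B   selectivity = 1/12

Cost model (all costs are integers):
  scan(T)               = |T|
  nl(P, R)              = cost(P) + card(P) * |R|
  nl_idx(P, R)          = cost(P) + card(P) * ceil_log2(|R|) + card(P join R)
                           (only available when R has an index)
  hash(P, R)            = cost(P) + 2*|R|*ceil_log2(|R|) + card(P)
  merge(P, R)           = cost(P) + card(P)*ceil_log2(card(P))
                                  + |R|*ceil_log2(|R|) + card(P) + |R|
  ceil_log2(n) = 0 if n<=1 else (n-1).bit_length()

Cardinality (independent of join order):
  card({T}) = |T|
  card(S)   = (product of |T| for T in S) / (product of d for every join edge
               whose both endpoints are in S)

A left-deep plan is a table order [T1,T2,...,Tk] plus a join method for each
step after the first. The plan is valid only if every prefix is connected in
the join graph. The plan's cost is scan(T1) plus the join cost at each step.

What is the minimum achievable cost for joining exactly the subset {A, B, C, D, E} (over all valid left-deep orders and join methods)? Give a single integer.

Selinger DP over subsets of {A,B,C,D,E}:
  {D}: scan cost=40, card=40
  {E}: scan cost=200, card=200
  {C}: scan cost=200, card=200
  {A}: scan cost=300, card=300
  {B}: scan cost=300, card=300
  {DE}: card=200; try (D,hash)→880, (E,merge)→2120, (D,merge)→2280, (E,hash)→3280, (E,nl)→8040, (D,nl)→8200; best=880 via (D,hash)
  {CD}: card=400; try (D,hash)→880, (C,merge)→2120, (D,merge)→2280, (C,hash)→3280, (C,nl)→8040, (D,nl)→8200; best=880 via (D,hash)
  {BE}: card=5000; try (E,hash)→3800, (B,merge)→5000, (E,merge)→5100, (B,hash)→5800, (B,nl_idx)→7000, (B,nl)→60200 …(+1); best=3800 via (E,hash)
  {AC}: card=6000; try (C,hash)→3800, (A,merge)→5000, (C,merge)→5100, (A,hash)→5800, (A,nl)→60200, (C,nl)→60300; best=3800 via (C,hash)
  {CDE}: card=2000; try (C,hash)→4280, (E,hash)→4480, (C,merge)→4480, (E,merge)→6680, (C,nl)→40880, (E,nl)→80880; best=4280 via (C,hash)
  {BDE}: card=5000; try (B,merge)→5680, (B,hash)→6480, (B,nl_idx)→7680, (D,hash)→9280, (B,nl)→60880, (D,merge)→74080 …(+1); best=5680 via (B,merge)
  {ACD}: card=12000; try (A,hash)→6680, (A,merge)→7880, (D,hash)→10280, (D,merge)→88080, (A,nl)→120880, (D,nl)→243800; best=6680 via (A,hash)
  {ACDE}: card=60000; try (A,hash)→11680, (E,hash)→21880, (A,merge)→31280, (E,merge)→188480, (A,nl)→604280, (E,nl)→2406680; best=11680 via (A,hash)
  {BCDE}: card=50000; try (B,hash)→11680, (C,hash)→13880, (B,merge)→31280, (B,nl_idx)→72280, (C,merge)→77480, (B,nl)→604280 …(+1); best=11680 via (B,hash)
  {ABCDE}: card=1500000; try (A,hash)→67080, (B,hash)→77080, (A,merge)→864680, (B,merge)→1034680, (B,nl_idx)→2051680, (A,nl)→15011680 …(+1); best=67080 via (A,hash)

67080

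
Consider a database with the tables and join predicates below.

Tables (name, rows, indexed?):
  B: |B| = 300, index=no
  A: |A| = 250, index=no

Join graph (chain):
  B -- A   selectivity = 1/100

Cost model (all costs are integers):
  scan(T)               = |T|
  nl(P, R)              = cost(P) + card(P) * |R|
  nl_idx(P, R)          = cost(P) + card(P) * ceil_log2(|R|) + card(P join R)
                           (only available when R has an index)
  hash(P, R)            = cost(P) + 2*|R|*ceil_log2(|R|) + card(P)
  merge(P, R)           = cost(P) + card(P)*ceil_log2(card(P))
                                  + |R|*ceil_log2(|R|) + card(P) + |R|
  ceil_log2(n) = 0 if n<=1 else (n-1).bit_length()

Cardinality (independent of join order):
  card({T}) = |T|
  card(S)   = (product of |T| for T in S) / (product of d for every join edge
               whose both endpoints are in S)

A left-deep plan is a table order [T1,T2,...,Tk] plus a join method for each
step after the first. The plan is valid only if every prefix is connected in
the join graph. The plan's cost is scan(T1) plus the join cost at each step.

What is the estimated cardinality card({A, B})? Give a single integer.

Tables in S: A(250), B(300)
Edges inside S: B-A(d=100)
numerator = 250 * 300 = 75000
denominator = 100 = 100
card(S) = 75000 / 100 = 750

750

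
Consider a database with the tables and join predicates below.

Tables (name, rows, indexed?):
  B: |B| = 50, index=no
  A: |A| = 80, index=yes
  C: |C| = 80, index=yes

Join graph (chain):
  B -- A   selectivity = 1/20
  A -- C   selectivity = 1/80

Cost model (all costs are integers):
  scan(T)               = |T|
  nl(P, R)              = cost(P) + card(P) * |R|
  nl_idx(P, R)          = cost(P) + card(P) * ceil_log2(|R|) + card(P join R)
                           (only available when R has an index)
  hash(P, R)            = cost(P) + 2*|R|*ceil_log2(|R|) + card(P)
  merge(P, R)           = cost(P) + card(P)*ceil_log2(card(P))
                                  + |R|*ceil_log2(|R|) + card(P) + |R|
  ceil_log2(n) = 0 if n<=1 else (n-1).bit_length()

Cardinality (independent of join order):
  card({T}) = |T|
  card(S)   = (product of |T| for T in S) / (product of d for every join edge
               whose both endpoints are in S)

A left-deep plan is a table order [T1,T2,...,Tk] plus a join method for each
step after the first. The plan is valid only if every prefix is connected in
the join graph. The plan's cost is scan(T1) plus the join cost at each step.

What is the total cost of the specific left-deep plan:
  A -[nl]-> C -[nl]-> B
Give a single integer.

10480

step 1: scan A: cost=80, card=80
step 2: join C via nl
    card(P join C) = 80*80/(80) = 80
    cost = 80 + 80*80 = 6480
step 3: join B via nl
    card(P join B) = 80*50/(20) = 200
    cost = 6480 + 80*50 = 10480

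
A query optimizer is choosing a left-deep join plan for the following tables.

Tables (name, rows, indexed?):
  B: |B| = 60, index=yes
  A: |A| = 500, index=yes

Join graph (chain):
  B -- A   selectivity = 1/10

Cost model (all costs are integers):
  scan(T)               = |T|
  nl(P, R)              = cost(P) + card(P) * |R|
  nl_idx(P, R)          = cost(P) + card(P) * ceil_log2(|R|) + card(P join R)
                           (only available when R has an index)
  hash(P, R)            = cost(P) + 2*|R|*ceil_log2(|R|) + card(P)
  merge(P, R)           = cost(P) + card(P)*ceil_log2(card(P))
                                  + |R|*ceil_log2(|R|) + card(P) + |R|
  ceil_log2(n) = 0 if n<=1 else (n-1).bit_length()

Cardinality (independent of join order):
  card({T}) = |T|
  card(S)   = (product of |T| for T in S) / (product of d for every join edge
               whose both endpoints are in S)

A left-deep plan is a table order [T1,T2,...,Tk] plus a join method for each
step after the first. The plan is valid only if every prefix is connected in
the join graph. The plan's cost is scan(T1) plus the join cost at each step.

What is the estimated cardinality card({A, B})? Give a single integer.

3000

Tables in S: A(500), B(60)
Edges inside S: B-A(d=10)
numerator = 500 * 60 = 30000
denominator = 10 = 10
card(S) = 30000 / 10 = 3000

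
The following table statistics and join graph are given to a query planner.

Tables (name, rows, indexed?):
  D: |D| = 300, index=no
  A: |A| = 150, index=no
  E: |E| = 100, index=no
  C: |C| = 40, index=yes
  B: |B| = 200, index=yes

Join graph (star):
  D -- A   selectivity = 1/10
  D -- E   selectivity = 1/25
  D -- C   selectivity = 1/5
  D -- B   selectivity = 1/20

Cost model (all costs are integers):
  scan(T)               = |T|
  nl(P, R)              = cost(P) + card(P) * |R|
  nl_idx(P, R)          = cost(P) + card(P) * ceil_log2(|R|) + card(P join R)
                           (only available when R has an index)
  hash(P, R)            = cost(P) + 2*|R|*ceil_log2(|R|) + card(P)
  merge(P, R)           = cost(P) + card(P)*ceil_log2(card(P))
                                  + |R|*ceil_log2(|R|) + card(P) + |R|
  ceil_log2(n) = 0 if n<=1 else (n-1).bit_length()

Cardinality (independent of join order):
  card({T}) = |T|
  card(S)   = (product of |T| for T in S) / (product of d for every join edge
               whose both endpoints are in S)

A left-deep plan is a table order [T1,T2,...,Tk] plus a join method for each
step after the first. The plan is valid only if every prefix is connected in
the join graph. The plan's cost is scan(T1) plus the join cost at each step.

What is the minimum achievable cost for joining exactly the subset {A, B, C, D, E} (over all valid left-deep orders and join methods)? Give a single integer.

Selinger DP over subsets of {A,B,C,D,E}:
  {D}: scan cost=300, card=300
  {A}: scan cost=150, card=150
  {E}: scan cost=100, card=100
  {C}: scan cost=40, card=40
  {B}: scan cost=200, card=200
  {AD}: card=4500; try (A,hash)→3000, (D,merge)→4500, (A,merge)→4650, (D,hash)→5700, (D,nl)→45150, (A,nl)→45300; best=3000 via (A,hash)
  {DE}: card=1200; try (E,hash)→2000, (D,merge)→3900, (E,merge)→4100, (D,hash)→5600, (D,nl)→30100, (E,nl)→30300; best=2000 via (E,hash)
  {CD}: card=2400; try (C,hash)→1080, (D,merge)→3320, (C,merge)→3580, (C,nl_idx)→4500, (D,hash)→5480, (D,nl)→12040 …(+1); best=1080 via (C,hash)
  {BD}: card=3000; try (B,hash)→3800, (D,merge)→5000, (B,merge)→5100, (B,nl_idx)→5700, (D,hash)→5800, (D,nl)→60200 …(+1); best=3800 via (B,hash)
  {ADE}: card=18000; try (A,hash)→5600, (E,hash)→8900, (A,merge)→17750, (E,merge)→66800, (A,nl)→182000, (E,nl)→453000; best=5600 via (A,hash)
  {ACD}: card=36000; try (A,hash)→5880, (C,hash)→7980, (A,merge)→33630, (C,nl_idx)→66000, (C,merge)→66280, (C,nl)→183000 …(+1); best=5880 via (A,hash)
  {ABD}: card=45000; try (A,hash)→9200, (B,hash)→10700, (A,merge)→44150, (B,merge)→67800, (B,nl_idx)→84000, (A,nl)→453800 …(+1); best=9200 via (A,hash)
  {CDE}: card=9600; try (C,hash)→3680, (E,hash)→4880, (C,merge)→16680, (C,nl_idx)→18800, (E,merge)→33080, (C,nl)→50000 …(+1); best=3680 via (C,hash)
  {BDE}: card=12000; try (B,hash)→6400, (E,hash)→8200, (B,merge)→18200, (B,nl_idx)→23600, (E,merge)→43600, (B,nl)→242000 …(+1); best=6400 via (B,hash)
  {BCD}: card=24000; try (B,hash)→6680, (C,hash)→7280, (B,merge)→34080, (C,merge)→43080, (B,nl_idx)→44280, (C,nl_idx)→45800 …(+2); best=6680 via (B,hash)
  {ACDE}: card=144000; try (A,hash)→15680, (C,hash)→24080, (E,hash)→43280, (A,merge)→149030, (C,nl_idx)→257600, (C,merge)→293880 …(+4); best=15680 via (A,hash)
  {ABDE}: card=180000; try (A,hash)→20800, (B,hash)→26800, (E,hash)→55600, (A,merge)→187750, (B,merge)→295400, (B,nl_idx)→329600 …(+4); best=20800 via (A,hash)
  {ABCD}: card=360000; try (A,hash)→33080, (B,hash)→45080, (C,hash)→54680, (A,merge)→392030, (B,merge)→619680, (C,nl_idx)→639200 …(+5); best=33080 via (A,hash)
  {BCDE}: card=96000; try (B,hash)→16480, (C,hash)→18880, (E,hash)→32080, (B,merge)→149480, (C,nl_idx)→174400, (B,nl_idx)→176480 …(+5); best=16480 via (B,hash)
  {ABCDE}: card=1440000; try (A,hash)→114880, (B,hash)→162880, (C,hash)→201280, (E,hash)→394480, (A,merge)→1745830, (C,nl_idx)→2540800 …(+8); best=114880 via (A,hash)

114880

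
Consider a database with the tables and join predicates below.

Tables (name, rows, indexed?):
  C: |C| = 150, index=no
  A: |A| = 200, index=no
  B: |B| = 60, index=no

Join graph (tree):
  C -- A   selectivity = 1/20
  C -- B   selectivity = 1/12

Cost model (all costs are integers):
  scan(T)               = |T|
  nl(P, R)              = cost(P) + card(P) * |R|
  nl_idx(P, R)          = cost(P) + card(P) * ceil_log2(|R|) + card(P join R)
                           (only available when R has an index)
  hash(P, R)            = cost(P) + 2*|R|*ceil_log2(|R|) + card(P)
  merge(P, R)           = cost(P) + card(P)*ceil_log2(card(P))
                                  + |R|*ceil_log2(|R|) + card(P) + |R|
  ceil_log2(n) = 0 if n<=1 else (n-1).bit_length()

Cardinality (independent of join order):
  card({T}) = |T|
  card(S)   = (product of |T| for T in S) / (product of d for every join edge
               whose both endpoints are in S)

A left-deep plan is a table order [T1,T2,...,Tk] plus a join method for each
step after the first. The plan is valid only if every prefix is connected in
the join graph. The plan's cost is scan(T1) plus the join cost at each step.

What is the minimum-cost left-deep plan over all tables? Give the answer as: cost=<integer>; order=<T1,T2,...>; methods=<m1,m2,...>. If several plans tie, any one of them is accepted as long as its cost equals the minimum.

cost=4970; order=C,B,A; methods=hash,hash

Selinger DP (subsets sized 1..n):
  {C}: scan cost=150, card=150
  {A}: scan cost=200, card=200
  {B}: scan cost=60, card=60
  {AC}: card=1500; try (C,hash)→2800, (A,merge)→3300, (C,merge)→3350, (A,hash)→3500, (A,nl)→30150, (C,nl)→30200; best=2800 via (C,hash)
  {BC}: card=750; try (B,hash)→1020, (C,merge)→1830, (B,merge)→1920, (C,hash)→2520, (C,nl)→9060, (B,nl)→9150; best=1020 via (B,hash)
  {ABC}: card=7500; try (A,hash)→4970, (B,hash)→5020, (A,merge)→11070, (B,merge)→21220, (B,nl)→92800, (A,nl)→151020; best=4970 via (A,hash)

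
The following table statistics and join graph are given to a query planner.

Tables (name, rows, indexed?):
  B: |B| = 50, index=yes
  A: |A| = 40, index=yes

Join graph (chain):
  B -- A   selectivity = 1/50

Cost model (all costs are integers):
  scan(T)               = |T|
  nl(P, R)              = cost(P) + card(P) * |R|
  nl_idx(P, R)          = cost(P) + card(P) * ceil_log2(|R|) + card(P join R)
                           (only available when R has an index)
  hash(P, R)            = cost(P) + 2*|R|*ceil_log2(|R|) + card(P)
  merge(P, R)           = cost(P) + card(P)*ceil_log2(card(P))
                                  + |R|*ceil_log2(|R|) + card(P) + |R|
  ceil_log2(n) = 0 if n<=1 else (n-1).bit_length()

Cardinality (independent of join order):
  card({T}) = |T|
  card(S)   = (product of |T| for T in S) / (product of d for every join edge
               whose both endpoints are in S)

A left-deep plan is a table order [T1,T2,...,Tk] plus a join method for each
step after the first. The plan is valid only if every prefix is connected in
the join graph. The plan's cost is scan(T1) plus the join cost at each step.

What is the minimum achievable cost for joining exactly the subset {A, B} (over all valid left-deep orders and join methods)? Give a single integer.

Selinger DP over subsets of {A,B}:
  {B}: scan cost=50, card=50
  {A}: scan cost=40, card=40
  {AB}: card=40; try (B,nl_idx)→320, (A,nl_idx)→390, (A,hash)→580, (B,merge)→670, (B,hash)→680, (A,merge)→680 …(+2); best=320 via (B,nl_idx)

320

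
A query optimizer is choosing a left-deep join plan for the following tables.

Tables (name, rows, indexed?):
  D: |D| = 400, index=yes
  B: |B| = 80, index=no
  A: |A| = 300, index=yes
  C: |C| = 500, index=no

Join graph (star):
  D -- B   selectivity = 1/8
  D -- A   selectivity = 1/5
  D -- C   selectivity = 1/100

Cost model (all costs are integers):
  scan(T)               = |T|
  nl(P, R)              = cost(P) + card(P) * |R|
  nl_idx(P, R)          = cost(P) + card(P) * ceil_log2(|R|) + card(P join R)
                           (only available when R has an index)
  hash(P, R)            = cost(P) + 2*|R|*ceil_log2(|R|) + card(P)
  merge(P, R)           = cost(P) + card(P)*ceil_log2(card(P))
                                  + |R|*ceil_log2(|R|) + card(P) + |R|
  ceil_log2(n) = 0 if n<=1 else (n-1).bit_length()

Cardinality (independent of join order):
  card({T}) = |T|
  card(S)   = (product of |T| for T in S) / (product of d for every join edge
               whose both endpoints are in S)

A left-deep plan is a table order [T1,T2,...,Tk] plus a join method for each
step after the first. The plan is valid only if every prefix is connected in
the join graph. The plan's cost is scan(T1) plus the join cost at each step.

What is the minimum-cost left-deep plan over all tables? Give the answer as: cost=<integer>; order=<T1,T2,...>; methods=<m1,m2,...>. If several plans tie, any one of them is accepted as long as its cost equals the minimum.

Selinger DP (subsets sized 1..n):
  {D}: scan cost=400, card=400
  {B}: scan cost=80, card=80
  {A}: scan cost=300, card=300
  {C}: scan cost=500, card=500
  {BD}: card=4000; try (B,hash)→1920, (D,merge)→4720, (D,nl_idx)→4800, (B,merge)→5040, (D,hash)→7360, (D,nl)→32080 …(+1); best=1920 via (B,hash)
  {AD}: card=24000; try (A,hash)→6200, (D,merge)→7300, (A,merge)→7400, (D,hash)→7800, (D,nl_idx)→27000, (A,nl_idx)→28000 …(+2); best=6200 via (A,hash)
  {CD}: card=2000; try (D,nl_idx)→7000, (D,hash)→8200, (C,merge)→9400, (D,merge)→9500, (C,hash)→9800, (C,nl)→200400 …(+1); best=7000 via (D,nl_idx)
  {ABD}: card=240000; try (A,hash)→11320, (B,hash)→31320, (A,merge)→56920, (A,nl_idx)→277920, (B,merge)→390840, (A,nl)→1201920 …(+1); best=11320 via (A,hash)
  {BCD}: card=20000; try (B,hash)→10120, (C,hash)→14920, (B,merge)→31640, (C,merge)→58920, (B,nl)→167000, (C,nl)→2001920; best=10120 via (B,hash)
  {ACD}: card=120000; try (A,hash)→14400, (A,merge)→34000, (C,hash)→39200, (A,nl_idx)→145000, (C,merge)→395200, (A,nl)→607000 …(+1); best=14400 via (A,hash)
  {ABCD}: card=1200000; try (A,hash)→35520, (B,hash)→135520, (C,hash)→260320, (A,merge)→333120, (A,nl_idx)→1390120, (B,merge)→2175040 …(+4); best=35520 via (A,hash)

cost=35520; order=C,D,B,A; methods=nl_idx,hash,hash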